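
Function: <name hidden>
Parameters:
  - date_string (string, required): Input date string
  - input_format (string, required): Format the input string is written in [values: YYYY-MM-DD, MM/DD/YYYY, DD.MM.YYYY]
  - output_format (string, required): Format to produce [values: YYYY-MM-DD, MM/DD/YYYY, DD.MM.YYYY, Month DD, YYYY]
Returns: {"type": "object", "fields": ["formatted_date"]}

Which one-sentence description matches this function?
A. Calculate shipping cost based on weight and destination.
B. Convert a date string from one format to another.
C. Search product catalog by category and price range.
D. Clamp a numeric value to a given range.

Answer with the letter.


Parameters date_string, input_format, output_format and return ["formatted_date"] fit: Convert a date string from one format to another.
B


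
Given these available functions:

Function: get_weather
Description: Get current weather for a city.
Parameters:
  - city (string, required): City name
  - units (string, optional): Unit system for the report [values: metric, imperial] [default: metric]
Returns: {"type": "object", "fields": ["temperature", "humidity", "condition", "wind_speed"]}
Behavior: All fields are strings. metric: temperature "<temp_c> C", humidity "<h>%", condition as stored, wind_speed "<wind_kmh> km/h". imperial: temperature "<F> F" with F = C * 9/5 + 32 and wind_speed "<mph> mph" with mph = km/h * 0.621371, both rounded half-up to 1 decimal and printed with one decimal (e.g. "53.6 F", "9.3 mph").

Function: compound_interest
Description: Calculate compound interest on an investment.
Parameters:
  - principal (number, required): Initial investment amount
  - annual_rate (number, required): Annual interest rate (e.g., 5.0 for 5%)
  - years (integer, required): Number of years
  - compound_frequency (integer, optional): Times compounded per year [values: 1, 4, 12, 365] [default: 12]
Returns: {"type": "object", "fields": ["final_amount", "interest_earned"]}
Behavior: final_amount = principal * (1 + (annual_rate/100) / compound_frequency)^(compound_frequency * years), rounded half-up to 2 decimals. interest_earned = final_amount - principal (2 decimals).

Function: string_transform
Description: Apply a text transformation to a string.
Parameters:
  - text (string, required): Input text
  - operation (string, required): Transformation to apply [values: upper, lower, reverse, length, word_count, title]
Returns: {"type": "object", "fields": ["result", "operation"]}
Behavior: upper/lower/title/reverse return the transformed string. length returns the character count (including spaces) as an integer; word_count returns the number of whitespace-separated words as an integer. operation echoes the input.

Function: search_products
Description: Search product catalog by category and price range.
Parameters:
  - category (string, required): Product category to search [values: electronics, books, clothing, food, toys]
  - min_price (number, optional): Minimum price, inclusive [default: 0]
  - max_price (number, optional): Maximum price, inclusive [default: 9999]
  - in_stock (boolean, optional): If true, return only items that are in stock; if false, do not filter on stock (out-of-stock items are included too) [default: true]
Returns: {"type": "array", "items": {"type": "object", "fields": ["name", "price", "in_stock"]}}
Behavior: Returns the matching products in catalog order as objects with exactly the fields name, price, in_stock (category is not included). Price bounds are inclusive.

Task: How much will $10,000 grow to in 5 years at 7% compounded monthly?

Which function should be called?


The task needs a function whose description is: Calculate compound interest on an investment.
compound_interest


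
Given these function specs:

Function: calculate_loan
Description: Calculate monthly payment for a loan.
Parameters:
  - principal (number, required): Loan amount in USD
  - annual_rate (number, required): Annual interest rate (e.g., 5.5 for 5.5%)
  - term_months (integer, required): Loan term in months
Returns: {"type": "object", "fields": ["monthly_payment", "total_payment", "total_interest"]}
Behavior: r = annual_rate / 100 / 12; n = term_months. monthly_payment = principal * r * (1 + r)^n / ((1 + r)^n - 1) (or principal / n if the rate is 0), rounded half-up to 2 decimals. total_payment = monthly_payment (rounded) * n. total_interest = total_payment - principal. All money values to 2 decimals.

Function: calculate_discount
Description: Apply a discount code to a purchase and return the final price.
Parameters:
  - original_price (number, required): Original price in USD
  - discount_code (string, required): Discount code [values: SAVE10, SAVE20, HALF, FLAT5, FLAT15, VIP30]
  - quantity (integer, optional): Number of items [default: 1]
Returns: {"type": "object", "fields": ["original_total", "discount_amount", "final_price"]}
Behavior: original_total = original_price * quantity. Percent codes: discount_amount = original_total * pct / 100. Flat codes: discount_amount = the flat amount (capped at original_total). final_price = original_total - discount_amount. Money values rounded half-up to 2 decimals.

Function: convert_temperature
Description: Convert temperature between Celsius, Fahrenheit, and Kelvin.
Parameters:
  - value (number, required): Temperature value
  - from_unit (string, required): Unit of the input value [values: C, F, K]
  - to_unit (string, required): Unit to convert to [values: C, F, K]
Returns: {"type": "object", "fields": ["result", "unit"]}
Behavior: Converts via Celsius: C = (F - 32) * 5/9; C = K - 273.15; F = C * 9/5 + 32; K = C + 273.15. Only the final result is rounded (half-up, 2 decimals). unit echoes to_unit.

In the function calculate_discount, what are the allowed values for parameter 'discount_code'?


The calculate_discount spec declares:
  - discount_code (string, required): Discount code [values: SAVE10, SAVE20, HALF, FLAT5, FLAT15, VIP30]
Allowed values:
SAVE10, SAVE20, HALF, FLAT5, FLAT15, VIP30


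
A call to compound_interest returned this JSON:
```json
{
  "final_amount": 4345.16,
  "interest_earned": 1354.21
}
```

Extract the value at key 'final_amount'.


4345.16


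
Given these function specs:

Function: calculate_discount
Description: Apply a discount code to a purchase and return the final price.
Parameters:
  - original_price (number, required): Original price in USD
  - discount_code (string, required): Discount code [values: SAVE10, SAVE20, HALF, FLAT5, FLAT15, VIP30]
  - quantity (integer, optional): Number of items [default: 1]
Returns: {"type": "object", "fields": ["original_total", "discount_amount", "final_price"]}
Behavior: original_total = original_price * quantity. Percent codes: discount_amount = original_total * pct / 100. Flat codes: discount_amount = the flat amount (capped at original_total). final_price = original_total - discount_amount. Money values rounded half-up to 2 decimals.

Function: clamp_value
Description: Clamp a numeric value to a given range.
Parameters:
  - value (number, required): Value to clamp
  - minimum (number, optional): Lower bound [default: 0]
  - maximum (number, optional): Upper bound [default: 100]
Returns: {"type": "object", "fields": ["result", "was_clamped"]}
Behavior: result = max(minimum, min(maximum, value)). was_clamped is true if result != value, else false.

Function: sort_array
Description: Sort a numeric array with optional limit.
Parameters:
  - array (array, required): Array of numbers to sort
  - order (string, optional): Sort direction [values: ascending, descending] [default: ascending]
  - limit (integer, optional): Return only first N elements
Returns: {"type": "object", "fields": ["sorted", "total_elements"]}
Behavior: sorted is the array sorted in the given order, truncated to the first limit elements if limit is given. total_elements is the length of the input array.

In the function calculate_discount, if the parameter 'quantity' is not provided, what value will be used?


The calculate_discount spec declares:
  - quantity (integer, optional): Number of items [default: 1]
Default:
1


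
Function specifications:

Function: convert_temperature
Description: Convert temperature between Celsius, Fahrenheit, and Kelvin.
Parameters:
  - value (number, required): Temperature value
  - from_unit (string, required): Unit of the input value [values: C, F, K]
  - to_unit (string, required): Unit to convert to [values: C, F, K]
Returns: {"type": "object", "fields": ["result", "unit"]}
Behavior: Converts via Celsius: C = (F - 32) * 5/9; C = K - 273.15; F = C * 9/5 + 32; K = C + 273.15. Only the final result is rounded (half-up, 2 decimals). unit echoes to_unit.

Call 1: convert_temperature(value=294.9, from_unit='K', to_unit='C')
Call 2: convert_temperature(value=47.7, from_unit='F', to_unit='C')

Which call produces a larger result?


Call 1:
  To C: 294.9 - 273.15 = 21.75
  Target is C: 21.75
  Round to 2 decimals: 21.75
  -> 21.75 C
Call 2:
  To C: (47.7 - 32) * 5/9 = 8.722222
  Target is C: 8.722222
  Round to 2 decimals: 8.72
  -> 8.72 C
Call 1 (21.75 C)


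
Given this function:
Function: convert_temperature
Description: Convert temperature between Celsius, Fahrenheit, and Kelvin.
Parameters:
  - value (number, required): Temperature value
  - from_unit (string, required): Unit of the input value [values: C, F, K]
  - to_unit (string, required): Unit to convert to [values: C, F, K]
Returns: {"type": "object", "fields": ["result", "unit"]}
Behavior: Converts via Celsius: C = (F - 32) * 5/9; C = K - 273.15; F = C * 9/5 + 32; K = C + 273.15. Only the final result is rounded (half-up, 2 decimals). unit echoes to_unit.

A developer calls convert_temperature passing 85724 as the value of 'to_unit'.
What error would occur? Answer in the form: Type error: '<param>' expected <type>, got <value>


Spec: 'to_unit' is declared as string; 85724 is an integer.
Type error: 'to_unit' expected string, got 85724


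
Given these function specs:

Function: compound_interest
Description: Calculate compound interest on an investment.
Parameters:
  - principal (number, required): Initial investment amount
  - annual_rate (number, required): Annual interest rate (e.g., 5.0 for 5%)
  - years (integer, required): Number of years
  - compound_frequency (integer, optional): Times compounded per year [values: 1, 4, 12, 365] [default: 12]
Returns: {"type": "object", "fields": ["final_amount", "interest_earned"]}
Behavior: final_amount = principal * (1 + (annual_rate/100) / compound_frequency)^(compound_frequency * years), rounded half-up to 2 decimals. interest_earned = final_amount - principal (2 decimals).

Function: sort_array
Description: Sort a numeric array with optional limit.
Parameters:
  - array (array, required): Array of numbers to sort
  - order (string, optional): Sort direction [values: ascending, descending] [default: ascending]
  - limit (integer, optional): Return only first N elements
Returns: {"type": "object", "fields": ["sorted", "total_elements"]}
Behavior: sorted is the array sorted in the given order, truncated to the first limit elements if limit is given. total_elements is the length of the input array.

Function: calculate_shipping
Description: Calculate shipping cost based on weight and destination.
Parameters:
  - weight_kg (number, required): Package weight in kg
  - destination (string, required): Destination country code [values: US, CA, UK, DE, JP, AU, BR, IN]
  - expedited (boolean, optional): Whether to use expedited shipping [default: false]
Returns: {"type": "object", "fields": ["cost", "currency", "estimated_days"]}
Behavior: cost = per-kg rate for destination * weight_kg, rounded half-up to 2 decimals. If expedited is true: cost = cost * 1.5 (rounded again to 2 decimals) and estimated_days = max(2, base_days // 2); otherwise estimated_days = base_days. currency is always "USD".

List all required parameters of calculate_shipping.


Parameters of calculate_shipping and their required/optional flag:
  weight_kg: required
  destination: required
  expedited: optional
destination, weight_kg


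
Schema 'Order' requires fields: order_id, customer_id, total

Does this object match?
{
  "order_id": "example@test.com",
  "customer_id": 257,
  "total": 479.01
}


Checking required fields... All present.
Valid - all required fields present


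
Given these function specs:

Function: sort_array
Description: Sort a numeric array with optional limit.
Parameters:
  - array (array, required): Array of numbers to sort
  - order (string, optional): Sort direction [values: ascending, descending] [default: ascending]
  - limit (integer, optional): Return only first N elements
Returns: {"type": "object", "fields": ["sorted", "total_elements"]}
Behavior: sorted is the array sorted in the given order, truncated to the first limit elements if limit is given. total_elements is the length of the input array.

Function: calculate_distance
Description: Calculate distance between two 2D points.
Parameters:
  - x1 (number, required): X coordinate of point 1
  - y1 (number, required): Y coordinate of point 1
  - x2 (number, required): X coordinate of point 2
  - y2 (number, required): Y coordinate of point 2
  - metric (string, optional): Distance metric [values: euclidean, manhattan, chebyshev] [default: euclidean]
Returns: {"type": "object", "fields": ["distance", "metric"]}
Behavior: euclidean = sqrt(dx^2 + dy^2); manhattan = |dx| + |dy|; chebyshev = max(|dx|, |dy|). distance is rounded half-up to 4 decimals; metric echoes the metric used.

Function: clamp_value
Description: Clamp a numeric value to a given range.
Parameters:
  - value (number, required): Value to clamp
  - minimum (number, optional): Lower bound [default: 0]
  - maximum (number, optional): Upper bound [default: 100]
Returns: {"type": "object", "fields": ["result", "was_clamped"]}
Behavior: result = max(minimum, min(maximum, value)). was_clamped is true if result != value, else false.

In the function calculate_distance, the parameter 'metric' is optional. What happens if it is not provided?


The calculate_distance spec declares:
  - metric (string, optional): Distance metric [values: euclidean, manhattan, chebyshev] [default: euclidean]
It defaults to euclidean


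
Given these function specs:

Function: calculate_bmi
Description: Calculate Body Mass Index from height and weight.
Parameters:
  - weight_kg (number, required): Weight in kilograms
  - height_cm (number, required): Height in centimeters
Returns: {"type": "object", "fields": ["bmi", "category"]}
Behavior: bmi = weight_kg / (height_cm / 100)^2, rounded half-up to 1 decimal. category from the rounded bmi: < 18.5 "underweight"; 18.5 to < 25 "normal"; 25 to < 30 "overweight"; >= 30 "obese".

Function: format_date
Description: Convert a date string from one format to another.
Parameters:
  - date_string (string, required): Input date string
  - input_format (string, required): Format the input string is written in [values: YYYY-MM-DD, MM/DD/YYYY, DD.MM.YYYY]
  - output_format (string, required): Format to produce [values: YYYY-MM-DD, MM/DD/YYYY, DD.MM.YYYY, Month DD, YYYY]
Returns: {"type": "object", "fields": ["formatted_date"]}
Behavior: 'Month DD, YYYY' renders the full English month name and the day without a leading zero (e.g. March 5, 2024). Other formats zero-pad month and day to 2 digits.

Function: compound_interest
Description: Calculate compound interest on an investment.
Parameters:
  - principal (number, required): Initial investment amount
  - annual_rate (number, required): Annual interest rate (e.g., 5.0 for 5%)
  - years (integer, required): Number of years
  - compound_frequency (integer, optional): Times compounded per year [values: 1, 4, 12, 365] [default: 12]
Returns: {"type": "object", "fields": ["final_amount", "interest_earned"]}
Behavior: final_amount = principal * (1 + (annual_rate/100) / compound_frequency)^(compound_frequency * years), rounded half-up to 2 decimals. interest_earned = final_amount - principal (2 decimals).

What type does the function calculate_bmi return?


The calculate_bmi spec declares Returns: {"type": "object", "fields": ["bmi", "category"]}
Type:
object


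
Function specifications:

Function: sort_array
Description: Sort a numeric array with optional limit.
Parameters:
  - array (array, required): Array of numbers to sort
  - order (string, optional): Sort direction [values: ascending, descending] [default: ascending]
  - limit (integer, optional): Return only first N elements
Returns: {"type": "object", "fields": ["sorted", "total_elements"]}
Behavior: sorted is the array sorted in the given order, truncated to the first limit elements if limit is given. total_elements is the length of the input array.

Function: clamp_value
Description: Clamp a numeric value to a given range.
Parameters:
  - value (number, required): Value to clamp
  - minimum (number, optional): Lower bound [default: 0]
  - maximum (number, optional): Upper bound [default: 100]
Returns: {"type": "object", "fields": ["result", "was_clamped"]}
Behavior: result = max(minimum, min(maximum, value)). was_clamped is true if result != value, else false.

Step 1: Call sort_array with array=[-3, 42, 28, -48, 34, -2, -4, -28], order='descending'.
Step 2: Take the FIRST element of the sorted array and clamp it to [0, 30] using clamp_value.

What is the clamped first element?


Step 1: sort_array(order=descending)
  sorted: [42, 34, 28, -2, -3, -4, -28, -48]
  -> first element = 42
Step 2: clamp_value(value=42, minimum=0, maximum=30)
  result = max(0, min(30, 42)) = max(0, 30) = 30
  was_clamped = (30 != 42) = true
  -> result = 30
30


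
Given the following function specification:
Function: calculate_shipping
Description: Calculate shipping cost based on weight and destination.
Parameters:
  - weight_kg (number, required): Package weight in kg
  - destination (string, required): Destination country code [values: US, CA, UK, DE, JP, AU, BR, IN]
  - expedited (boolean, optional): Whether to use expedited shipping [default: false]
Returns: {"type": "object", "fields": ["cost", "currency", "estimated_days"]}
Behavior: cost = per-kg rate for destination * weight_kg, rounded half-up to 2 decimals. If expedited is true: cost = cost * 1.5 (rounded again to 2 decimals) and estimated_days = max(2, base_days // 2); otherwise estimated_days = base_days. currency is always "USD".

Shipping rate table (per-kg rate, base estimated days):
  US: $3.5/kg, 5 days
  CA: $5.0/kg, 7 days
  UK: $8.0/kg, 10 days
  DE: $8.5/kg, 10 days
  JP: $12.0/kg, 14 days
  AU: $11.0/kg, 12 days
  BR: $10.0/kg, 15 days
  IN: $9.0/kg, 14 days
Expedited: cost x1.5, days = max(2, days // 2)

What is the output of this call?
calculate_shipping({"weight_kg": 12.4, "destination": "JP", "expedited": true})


Rate for JP: $12.0/kg, base 14 days
cost = 12.0 * 12.4 = 148.8 -> 148.80
expedited: cost = 148.80 * 1.5 = 223.2 -> 223.20; estimated_days = max(2, 14 // 2) = 7
Output:
{"cost": 223.2, "currency": "USD", "estimated_days": 7}


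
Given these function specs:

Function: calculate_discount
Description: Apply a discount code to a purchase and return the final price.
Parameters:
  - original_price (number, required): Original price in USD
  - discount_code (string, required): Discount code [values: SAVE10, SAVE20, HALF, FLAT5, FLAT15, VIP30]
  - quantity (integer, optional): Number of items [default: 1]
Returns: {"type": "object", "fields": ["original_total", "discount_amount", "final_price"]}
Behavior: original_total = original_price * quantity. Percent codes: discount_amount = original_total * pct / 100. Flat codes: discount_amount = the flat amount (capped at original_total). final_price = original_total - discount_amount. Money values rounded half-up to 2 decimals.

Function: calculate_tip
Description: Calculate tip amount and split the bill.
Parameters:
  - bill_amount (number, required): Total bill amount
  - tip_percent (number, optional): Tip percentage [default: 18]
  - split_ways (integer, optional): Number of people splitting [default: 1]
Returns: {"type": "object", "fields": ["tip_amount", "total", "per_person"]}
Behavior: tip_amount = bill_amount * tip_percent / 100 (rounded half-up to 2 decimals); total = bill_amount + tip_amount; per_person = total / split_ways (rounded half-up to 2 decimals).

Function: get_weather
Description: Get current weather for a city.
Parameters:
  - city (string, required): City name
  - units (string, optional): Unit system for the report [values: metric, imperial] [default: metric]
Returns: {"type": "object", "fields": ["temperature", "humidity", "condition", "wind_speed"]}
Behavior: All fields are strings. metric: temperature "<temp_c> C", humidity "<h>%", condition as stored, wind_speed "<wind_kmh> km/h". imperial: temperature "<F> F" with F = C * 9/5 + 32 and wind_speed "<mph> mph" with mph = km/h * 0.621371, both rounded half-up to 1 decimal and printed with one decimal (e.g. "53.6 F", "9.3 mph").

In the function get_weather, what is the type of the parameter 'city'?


The get_weather spec declares:
  - city (string, required): City name
Type:
string


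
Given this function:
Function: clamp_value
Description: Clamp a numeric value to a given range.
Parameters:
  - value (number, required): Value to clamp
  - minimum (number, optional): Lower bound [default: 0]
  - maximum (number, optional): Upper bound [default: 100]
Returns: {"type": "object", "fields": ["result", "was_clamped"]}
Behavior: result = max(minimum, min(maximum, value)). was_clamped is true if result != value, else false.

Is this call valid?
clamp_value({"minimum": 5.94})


Checking required parameters...
Missing required parameter: value
Invalid - missing required parameter 'value'


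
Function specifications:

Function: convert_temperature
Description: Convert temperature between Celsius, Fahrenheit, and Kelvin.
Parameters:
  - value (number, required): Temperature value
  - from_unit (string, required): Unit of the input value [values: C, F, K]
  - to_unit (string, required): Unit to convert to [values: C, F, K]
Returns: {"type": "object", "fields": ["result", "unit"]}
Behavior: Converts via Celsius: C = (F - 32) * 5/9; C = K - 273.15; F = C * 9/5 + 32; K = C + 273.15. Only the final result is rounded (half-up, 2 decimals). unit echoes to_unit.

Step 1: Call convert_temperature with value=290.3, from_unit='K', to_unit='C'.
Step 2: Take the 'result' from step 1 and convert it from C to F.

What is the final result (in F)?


Step 1: convert_temperature(value=290.3, from_unit=K, to_unit=C)
  To C: 290.3 - 273.15 = 17.15
  Target is C: 17.15
  Round to 2 decimals: 17.15
  -> result = 17.15 C
Step 2: convert_temperature(value=17.15, from_unit=C, to_unit=F)
  Input already in C: 17.15
  To F: 17.15 * 9/5 + 32 = 62.87
  Round to 2 decimals: 62.87
  -> result = 62.87 F
62.87 F


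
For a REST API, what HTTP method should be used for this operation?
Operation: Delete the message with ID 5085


GET = read, POST = create, PUT = update/replace, DELETE = remove
This operation is a removal.
DELETE


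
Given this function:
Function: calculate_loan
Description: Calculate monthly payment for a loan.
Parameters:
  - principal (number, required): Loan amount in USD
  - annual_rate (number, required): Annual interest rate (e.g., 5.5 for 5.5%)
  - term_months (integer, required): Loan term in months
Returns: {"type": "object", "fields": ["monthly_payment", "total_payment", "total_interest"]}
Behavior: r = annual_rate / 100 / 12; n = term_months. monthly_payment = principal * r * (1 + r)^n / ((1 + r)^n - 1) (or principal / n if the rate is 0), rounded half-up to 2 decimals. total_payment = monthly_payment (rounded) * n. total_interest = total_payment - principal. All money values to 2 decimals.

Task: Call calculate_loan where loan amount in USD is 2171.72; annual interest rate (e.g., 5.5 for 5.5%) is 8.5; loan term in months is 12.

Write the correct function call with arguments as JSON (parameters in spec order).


Mapping each described value to its parameter name:
  'Loan amount in USD' -> principal = 2171.72
  'Annual interest rate (e.g., 5.5 for 5.5%)' -> annual_rate = 8.5
  'Loan term in months' -> term_months = 12
calculate_loan({"principal": 2171.72, "annual_rate": 8.5, "term_months": 12})


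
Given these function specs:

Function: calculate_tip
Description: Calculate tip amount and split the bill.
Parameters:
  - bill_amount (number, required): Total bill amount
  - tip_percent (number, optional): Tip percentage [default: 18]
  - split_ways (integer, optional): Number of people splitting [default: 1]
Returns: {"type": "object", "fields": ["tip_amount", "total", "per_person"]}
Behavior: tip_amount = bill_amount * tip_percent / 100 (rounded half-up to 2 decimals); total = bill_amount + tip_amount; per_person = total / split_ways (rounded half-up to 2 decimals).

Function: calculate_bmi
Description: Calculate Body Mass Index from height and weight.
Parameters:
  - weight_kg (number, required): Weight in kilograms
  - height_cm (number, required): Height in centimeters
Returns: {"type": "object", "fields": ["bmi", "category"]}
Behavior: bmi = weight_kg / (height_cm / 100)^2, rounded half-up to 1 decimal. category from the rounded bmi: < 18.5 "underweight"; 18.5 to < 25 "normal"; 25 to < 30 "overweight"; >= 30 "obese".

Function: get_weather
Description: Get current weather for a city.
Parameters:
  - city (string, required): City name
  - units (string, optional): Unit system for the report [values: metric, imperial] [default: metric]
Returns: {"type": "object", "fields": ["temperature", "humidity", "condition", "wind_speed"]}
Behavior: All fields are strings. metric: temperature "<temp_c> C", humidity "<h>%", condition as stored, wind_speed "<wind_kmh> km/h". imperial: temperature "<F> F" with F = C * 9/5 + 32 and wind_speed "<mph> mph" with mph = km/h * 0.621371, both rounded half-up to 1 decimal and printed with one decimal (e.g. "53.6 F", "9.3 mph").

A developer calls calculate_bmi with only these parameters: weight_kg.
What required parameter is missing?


Required parameters: weight_kg, height_cm
Provided: weight_kg
Missing: height_cm
height_cm


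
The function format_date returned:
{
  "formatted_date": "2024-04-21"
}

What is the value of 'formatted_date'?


2024-04-21


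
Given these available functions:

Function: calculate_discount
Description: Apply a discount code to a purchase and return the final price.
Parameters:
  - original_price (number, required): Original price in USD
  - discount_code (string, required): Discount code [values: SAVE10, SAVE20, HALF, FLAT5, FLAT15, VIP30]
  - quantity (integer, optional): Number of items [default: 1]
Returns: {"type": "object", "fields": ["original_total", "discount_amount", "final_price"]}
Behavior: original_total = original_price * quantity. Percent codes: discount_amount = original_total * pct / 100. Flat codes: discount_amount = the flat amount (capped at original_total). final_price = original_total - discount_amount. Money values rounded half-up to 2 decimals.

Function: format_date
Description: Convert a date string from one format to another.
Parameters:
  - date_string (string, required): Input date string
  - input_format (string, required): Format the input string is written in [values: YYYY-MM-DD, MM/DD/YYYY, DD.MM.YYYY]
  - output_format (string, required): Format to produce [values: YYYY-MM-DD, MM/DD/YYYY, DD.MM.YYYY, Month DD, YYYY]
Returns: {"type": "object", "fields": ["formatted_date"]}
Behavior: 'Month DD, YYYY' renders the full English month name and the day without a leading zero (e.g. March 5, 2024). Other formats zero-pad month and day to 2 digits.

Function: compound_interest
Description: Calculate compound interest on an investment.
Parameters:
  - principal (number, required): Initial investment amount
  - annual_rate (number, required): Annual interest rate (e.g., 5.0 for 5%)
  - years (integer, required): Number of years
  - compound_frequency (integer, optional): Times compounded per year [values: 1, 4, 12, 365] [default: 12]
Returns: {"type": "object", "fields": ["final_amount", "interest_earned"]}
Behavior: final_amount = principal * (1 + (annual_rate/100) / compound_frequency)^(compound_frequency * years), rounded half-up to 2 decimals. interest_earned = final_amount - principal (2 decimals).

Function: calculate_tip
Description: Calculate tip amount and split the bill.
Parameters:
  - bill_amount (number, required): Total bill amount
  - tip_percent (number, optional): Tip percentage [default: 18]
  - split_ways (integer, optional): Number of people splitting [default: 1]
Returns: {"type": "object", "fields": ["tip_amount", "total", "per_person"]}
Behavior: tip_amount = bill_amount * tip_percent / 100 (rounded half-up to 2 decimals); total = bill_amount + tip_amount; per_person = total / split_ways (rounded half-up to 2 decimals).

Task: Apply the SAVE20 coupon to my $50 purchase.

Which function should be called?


The task needs a function whose description is: Apply a discount code to a purchase and return the final price.
calculate_discount


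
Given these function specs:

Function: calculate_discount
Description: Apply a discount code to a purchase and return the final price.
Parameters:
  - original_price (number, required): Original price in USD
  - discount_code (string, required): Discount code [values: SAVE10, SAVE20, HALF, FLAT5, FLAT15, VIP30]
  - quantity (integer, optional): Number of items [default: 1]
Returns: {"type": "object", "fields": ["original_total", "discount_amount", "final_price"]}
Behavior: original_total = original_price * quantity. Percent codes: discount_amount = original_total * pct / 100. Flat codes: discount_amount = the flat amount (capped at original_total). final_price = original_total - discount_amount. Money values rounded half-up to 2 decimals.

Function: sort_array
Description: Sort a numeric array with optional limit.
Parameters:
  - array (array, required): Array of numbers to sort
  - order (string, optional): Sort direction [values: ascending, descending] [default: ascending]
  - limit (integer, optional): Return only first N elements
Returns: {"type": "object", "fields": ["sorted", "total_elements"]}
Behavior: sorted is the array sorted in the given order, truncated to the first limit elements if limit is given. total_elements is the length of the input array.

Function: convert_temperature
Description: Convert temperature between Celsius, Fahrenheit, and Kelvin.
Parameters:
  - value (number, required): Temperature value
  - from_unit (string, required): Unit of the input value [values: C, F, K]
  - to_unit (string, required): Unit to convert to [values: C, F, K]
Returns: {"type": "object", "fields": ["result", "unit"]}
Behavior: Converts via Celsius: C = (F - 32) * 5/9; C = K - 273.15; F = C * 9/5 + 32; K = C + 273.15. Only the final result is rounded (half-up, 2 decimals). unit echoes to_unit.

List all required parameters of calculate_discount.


Parameters of calculate_discount and their required/optional flag:
  original_price: required
  discount_code: required
  quantity: optional
discount_code, original_price


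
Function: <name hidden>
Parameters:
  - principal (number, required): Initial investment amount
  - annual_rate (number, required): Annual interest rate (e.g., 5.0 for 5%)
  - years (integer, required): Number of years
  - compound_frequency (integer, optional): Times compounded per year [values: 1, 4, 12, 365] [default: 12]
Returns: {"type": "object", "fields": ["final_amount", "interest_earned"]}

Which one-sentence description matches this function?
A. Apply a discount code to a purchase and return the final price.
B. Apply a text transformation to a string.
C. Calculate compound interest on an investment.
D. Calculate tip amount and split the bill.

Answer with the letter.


Parameters principal, annual_rate, years, compound_frequency and return ["final_amount", "interest_earned"] fit: Calculate compound interest on an investment.
C


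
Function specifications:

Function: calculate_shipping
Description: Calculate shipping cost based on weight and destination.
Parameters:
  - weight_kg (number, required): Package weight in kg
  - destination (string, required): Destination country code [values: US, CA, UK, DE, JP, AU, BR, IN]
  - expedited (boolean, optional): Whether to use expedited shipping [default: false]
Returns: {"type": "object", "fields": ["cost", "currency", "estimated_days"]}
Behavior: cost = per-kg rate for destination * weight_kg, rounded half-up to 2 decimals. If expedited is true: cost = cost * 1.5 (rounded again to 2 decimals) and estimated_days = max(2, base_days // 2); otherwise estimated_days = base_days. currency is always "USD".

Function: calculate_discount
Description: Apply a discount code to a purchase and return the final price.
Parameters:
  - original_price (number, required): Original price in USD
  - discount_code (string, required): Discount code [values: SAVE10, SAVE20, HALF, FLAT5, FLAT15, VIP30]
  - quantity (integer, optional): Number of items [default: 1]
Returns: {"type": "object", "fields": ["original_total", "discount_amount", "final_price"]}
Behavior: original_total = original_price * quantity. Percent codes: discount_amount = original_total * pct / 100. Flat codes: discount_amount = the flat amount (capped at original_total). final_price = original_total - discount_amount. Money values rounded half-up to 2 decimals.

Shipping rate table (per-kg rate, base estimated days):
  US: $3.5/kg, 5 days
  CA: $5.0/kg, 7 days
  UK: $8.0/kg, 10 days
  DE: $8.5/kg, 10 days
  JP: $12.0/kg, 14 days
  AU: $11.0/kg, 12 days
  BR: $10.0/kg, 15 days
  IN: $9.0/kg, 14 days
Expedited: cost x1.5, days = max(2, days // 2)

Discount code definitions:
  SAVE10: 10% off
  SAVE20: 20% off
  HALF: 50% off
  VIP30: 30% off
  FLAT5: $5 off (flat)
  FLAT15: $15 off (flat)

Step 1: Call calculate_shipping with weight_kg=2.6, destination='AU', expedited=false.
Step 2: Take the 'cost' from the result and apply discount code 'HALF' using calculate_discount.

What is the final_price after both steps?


Step 1: calculate_shipping(weight_kg=2.6, destination=AU, expedited=false)
  Rate for AU: $11.0/kg, base 12 days
  cost = 11.0 * 2.6 = 28.6 -> 28.60
  expedited not set/false: estimated_days = 12
  -> cost = 28.60 USD
Step 2: calculate_discount(original_price=28.6, discount_code=HALF, quantity=1)
  original_total = 28.6 * 1 = 28.60
  HALF = 50% off: discount_amount = 28.60 * 50/100 = 14.3 -> 14.30
  final_price = 28.60 - 14.30 = 14.30
  -> final_price = 14.30
$14.30


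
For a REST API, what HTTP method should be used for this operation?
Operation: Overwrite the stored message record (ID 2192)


GET = read, POST = create, PUT = update/replace, DELETE = remove
This operation is an update/replace.
PUT


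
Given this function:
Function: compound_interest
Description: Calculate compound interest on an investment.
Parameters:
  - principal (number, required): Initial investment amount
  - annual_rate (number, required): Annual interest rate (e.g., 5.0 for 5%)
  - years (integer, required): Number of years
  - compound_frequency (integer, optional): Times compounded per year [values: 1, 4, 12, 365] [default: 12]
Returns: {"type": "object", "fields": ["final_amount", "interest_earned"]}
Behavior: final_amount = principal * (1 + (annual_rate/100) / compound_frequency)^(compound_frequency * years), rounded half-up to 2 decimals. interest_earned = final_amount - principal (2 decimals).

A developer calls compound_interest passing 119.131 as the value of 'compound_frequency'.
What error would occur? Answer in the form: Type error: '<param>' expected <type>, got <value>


Spec: 'compound_frequency' is declared as integer; 119.131 is a non-integer number.
Type error: 'compound_frequency' expected integer, got 119.131


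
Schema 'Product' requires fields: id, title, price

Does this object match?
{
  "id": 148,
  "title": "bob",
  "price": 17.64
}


Checking required fields... All present.
Valid - all required fields present


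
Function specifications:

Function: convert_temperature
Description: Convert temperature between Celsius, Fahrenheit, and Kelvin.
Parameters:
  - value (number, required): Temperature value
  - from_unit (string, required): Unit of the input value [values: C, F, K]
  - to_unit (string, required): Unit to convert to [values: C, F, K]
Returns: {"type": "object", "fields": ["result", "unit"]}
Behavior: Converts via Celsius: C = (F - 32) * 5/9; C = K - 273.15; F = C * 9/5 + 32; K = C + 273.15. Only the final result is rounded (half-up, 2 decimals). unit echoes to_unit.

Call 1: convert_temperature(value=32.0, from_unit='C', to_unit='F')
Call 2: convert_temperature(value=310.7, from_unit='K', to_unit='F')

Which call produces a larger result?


Call 1:
  Input already in C: 32
  To F: 32 * 9/5 + 32 = 89.6
  Round to 2 decimals: 89.6
  -> 89.6 F
Call 2:
  To C: 310.7 - 273.15 = 37.55
  To F: 37.55 * 9/5 + 32 = 99.59
  Round to 2 decimals: 99.59
  -> 99.59 F
Call 2 (99.59 F)


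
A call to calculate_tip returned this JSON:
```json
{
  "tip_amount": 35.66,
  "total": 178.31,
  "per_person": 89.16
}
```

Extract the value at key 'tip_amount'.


35.66


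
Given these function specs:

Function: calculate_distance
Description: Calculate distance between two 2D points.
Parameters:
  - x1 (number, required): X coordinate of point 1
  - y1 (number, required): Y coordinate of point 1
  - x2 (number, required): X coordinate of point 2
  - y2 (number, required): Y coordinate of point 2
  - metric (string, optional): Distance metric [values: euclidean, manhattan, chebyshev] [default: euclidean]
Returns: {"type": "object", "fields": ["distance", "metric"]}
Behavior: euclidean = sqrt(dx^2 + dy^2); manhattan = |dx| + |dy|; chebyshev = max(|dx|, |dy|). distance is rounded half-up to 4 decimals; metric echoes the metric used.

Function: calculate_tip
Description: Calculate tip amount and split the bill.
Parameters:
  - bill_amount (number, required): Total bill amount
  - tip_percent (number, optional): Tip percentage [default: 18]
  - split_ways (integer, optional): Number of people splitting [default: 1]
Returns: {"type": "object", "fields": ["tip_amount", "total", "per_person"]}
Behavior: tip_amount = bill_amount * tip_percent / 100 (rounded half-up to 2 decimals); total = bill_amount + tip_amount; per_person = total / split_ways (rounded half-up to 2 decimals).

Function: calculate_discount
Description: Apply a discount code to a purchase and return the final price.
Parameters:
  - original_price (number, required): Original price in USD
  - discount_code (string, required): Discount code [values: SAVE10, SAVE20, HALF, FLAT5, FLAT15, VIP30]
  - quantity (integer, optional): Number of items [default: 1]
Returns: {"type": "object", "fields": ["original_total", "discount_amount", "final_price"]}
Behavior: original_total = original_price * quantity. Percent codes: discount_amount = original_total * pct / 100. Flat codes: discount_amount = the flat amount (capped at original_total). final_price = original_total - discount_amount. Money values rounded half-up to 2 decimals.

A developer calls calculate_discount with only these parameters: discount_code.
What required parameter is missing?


Required parameters: original_price, discount_code
Provided: discount_code
Missing: original_price
original_price


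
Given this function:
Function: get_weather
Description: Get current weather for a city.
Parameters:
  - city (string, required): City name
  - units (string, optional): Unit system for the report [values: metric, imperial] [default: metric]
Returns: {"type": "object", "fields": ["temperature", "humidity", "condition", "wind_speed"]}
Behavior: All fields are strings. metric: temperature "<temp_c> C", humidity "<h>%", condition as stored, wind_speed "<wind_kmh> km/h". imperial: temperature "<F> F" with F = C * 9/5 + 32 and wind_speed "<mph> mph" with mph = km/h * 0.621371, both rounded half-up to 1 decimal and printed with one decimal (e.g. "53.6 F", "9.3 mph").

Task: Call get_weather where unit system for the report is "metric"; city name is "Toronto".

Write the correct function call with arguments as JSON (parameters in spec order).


Mapping each described value to its parameter name:
  'Unit system for the report' -> units = "metric"
  'City name' -> city = "Toronto"
get_weather({"city": "Toronto", "units": "metric"})


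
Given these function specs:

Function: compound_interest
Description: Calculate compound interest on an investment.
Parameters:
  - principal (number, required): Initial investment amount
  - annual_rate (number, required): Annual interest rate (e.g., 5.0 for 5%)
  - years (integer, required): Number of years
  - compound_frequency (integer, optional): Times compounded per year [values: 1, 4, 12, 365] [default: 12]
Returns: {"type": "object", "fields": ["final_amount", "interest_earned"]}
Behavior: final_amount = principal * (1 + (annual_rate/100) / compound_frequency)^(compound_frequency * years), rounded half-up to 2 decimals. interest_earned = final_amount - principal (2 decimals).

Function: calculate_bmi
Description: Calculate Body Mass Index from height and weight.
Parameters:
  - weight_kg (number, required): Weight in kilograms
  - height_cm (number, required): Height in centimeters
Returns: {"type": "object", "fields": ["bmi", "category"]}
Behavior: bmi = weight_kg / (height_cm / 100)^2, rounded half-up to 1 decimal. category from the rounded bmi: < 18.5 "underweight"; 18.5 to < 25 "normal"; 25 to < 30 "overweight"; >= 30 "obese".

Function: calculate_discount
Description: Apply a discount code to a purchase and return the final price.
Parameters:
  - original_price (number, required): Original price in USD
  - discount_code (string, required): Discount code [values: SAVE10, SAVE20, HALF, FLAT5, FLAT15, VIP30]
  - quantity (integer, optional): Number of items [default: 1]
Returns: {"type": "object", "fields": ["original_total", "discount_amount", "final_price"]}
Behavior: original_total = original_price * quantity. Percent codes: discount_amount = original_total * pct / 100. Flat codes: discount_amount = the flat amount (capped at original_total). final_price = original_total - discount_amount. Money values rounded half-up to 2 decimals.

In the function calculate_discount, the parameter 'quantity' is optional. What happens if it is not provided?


The calculate_discount spec declares:
  - quantity (integer, optional): Number of items [default: 1]
It defaults to 1
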